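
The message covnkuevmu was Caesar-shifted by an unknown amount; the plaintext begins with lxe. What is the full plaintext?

lxewtdnevd

From the crib: c(2)−l(11)=-9≡17, so the shift is 17.
Subtract 17 from each ciphertext letter:
c(2): 2−17=-15≡11 → l
o(14): 14−17=-3≡23 → x
v(21): 21−17=4 → e
n(13): 13−17=-4≡22 → w
k(10): 10−17=-7≡19 → t
u(20): 20−17=3 → d
e(4): 4−17=-13≡13 → n
v(21): 21−17=4 → e
m(12): 12−17=-5≡21 → v
u(20): 20−17=3 → d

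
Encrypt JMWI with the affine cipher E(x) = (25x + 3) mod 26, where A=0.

URHV

J(9): 25·9+3=228≡20 → U
M(12): 25·12+3=303≡17 → R
W(22): 25·22+3=553≡7 → H
I(8): 25·8+3=203≡21 → V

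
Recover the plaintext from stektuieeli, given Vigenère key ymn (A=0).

Repeat the key across the ciphertext: ymnymnymnym
s(18)−y(24): -6≡20 → u
t(19)−m(12): 7 → h
e(4)−n(13): -9≡17 → r
k(10)−y(24): -14≡12 → m
t(19)−m(12): 7 → h
u(20)−n(13): 7 → h
i(8)−y(24): -16≡10 → k
e(4)−m(12): -8≡18 → s
e(4)−n(13): -9≡17 → r
l(11)−y(24): -13≡13 → n
i(8)−m(12): -4≡22 → w

uhrmhhksrnw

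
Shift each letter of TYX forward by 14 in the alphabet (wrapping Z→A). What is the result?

HML

T(19): 19+14=33≡7 → H
Y(24): 24+14=38≡12 → M
X(23): 23+14=37≡11 → L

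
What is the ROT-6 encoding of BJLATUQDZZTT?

HPRGZAWJFFZZ

B(1): 1+6=7 → H
J(9): 9+6=15 → P
L(11): 11+6=17 → R
A(0): 0+6=6 → G
T(19): 19+6=25 → Z
U(20): 20+6=26≡0 → A
Q(16): 16+6=22 → W
D(3): 3+6=9 → J
Z(25): 25+6=31≡5 → F
Z(25): 25+6=31≡5 → F
T(19): 19+6=25 → Z
T(19): 19+6=25 → Z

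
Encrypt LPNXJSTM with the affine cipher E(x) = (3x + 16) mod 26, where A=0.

XJDHRSVA

L(11): 3·11+16=49≡23 → X
P(15): 3·15+16=61≡9 → J
N(13): 3·13+16=55≡3 → D
X(23): 3·23+16=85≡7 → H
J(9): 3·9+16=43≡17 → R
S(18): 3·18+16=70≡18 → S
T(19): 3·19+16=73≡21 → V
M(12): 3·12+16=52≡0 → A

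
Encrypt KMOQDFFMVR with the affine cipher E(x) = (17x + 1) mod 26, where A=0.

PXFNAIIXUE

K(10): 17·10+1=171≡15 → P
M(12): 17·12+1=205≡23 → X
O(14): 17·14+1=239≡5 → F
Q(16): 17·16+1=273≡13 → N
D(3): 17·3+1=52≡0 → A
F(5): 17·5+1=86≡8 → I
F(5): 17·5+1=86≡8 → I
M(12): 17·12+1=205≡23 → X
V(21): 17·21+1=358≡20 → U
R(17): 17·17+1=290≡4 → E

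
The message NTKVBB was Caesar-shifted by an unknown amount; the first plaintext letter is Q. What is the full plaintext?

QWNYEE

From the crib: N(13)−Q(16)=-3≡23, so the shift is 23.
Subtract 23 from each ciphertext letter:
N(13): 13−23=-10≡16 → Q
T(19): 19−23=-4≡22 → W
K(10): 10−23=-13≡13 → N
V(21): 21−23=-2≡24 → Y
B(1): 1−23=-22≡4 → E
B(1): 1−23=-22≡4 → E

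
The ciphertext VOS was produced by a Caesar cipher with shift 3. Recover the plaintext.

SLP

V(21): 21−3=18 → S
O(14): 14−3=11 → L
S(18): 18−3=15 → P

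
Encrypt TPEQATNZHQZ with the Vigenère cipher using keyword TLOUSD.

Repeat the key across the message: TLOUSDTLOUS
T(19)+T(19): 38≡12 → M
P(15)+L(11): 26≡0 → A
E(4)+O(14): 18 → S
Q(16)+U(20): 36≡10 → K
A(0)+S(18): 18 → S
T(19)+D(3): 22 → W
N(13)+T(19): 32≡6 → G
Z(25)+L(11): 36≡10 → K
H(7)+O(14): 21 → V
Q(16)+U(20): 36≡10 → K
Z(25)+S(18): 43≡17 → R

MASKSWGKVKR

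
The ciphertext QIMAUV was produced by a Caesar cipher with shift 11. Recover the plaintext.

FXBPJK

Q(16): 16−11=5 → F
I(8): 8−11=-3≡23 → X
M(12): 12−11=1 → B
A(0): 0−11=-11≡15 → P
U(20): 20−11=9 → J
V(21): 21−11=10 → K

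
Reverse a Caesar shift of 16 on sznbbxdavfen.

cjxllhnkfpox

s(18): 18−16=2 → c
z(25): 25−16=9 → j
n(13): 13−16=-3≡23 → x
b(1): 1−16=-15≡11 → l
b(1): 1−16=-15≡11 → l
x(23): 23−16=7 → h
d(3): 3−16=-13≡13 → n
a(0): 0−16=-16≡10 → k
v(21): 21−16=5 → f
f(5): 5−16=-11≡15 → p
e(4): 4−16=-12≡14 → o
n(13): 13−16=-3≡23 → x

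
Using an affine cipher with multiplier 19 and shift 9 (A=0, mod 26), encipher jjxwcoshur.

j(9): 19·9+9=180≡24 → y
j(9): 19·9+9=180≡24 → y
x(23): 19·23+9=446≡4 → e
w(22): 19·22+9=427≡11 → l
c(2): 19·2+9=47≡21 → v
o(14): 19·14+9=275≡15 → p
s(18): 19·18+9=351≡13 → n
h(7): 19·7+9=142≡12 → m
u(20): 19·20+9=389≡25 → z
r(17): 19·17+9=332≡20 → u

yyelvpnmzu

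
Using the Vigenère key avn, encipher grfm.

Repeat the key across the message: avna
g(6)+a(0): 6 → g
r(17)+v(21): 38≡12 → m
f(5)+n(13): 18 → s
m(12)+a(0): 12 → m

gmsm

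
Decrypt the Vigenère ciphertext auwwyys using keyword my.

Repeat the key across the ciphertext: mymymym
a(0)−m(12): -12≡14 → o
u(20)−y(24): -4≡22 → w
w(22)−m(12): 10 → k
w(22)−y(24): -2≡24 → y
y(24)−m(12): 12 → m
y(24)−y(24): 0 → a
s(18)−m(12): 6 → g

owkymag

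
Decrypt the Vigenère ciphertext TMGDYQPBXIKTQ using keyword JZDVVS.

Repeat the key across the ciphertext: JZDVVSJZDVVSJ
T(19)−J(9): 10 → K
M(12)−Z(25): -13≡13 → N
G(6)−D(3): 3 → D
D(3)−V(21): -18≡8 → I
Y(24)−V(21): 3 → D
Q(16)−S(18): -2≡24 → Y
P(15)−J(9): 6 → G
B(1)−Z(25): -24≡2 → C
X(23)−D(3): 20 → U
I(8)−V(21): -13≡13 → N
K(10)−V(21): -11≡15 → P
T(19)−S(18): 1 → B
Q(16)−J(9): 7 → H

KNDIDYGCUNPBH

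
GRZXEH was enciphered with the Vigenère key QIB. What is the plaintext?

QJYHWG

Repeat the key across the ciphertext: QIBQIB
G(6)−Q(16): -10≡16 → Q
R(17)−I(8): 9 → J
Z(25)−B(1): 24 → Y
X(23)−Q(16): 7 → H
E(4)−I(8): -4≡22 → W
H(7)−B(1): 6 → G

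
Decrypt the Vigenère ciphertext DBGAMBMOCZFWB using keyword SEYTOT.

LXIHYIUKEGRDJ

Repeat the key across the ciphertext: SEYTOTSEYTOTS
D(3)−S(18): -15≡11 → L
B(1)−E(4): -3≡23 → X
G(6)−Y(24): -18≡8 → I
A(0)−T(19): -19≡7 → H
M(12)−O(14): -2≡24 → Y
B(1)−T(19): -18≡8 → I
M(12)−S(18): -6≡20 → U
O(14)−E(4): 10 → K
C(2)−Y(24): -22≡4 → E
Z(25)−T(19): 6 → G
F(5)−O(14): -9≡17 → R
W(22)−T(19): 3 → D
B(1)−S(18): -17≡9 → J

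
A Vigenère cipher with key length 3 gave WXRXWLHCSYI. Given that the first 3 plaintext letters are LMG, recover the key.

LLL

Subtract each crib letter from the matching ciphertext letter (mod 26):
W(22)−L(11)=11 → L
X(23)−M(12)=11 → L
R(17)−G(6)=11 → L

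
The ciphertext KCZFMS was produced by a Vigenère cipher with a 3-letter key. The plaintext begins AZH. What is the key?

Subtract each crib letter from the matching ciphertext letter (mod 26):
K(10)−A(0)=10 → K
C(2)−Z(25)=-23≡3 → D
Z(25)−H(7)=18 → S

KDS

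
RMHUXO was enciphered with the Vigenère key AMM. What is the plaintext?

RAVULC

Repeat the key across the ciphertext: AMMAMM
R(17)−A(0): 17 → R
M(12)−M(12): 0 → A
H(7)−M(12): -5≡21 → V
U(20)−A(0): 20 → U
X(23)−M(12): 11 → L
O(14)−M(12): 2 → C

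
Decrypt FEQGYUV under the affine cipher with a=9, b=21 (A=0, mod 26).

EBLHJXA

The inverse of 9 mod 26 is 3, since 9·3=27≡1. Apply D(y)=3·(y−21) mod 26:
F(5): 3·(5−21)=-48≡4 → E
E(4): 3·(4−21)=-51≡1 → B
Q(16): 3·(16−21)=-15≡11 → L
G(6): 3·(6−21)=-45≡7 → H
Y(24): 3·(24−21)=9 → J
U(20): 3·(20−21)=-3≡23 → X
V(21): 3·(21−21)=0 → A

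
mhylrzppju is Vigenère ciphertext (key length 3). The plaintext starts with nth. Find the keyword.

Subtract each crib letter from the matching ciphertext letter (mod 26):
m(12)−n(13)=-1≡25 → z
h(7)−t(19)=-12≡14 → o
y(24)−h(7)=17 → r

zor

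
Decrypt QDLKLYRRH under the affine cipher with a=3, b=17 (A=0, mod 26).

REYPYLAAO

The inverse of 3 mod 26 is 9, since 3·9=27≡1. Apply D(y)=9·(y−17) mod 26:
Q(16): 9·(16−17)=-9≡17 → R
D(3): 9·(3−17)=-126≡4 → E
L(11): 9·(11−17)=-54≡24 → Y
K(10): 9·(10−17)=-63≡15 → P
L(11): 9·(11−17)=-54≡24 → Y
Y(24): 9·(24−17)=63≡11 → L
R(17): 9·(17−17)=0 → A
R(17): 9·(17−17)=0 → A
H(7): 9·(7−17)=-90≡14 → O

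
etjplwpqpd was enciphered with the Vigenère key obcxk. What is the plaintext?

qshsbioost

Repeat the key across the ciphertext: obcxkobcxk
e(4)−o(14): -10≡16 → q
t(19)−b(1): 18 → s
j(9)−c(2): 7 → h
p(15)−x(23): -8≡18 → s
l(11)−k(10): 1 → b
w(22)−o(14): 8 → i
p(15)−b(1): 14 → o
q(16)−c(2): 14 → o
p(15)−x(23): -8≡18 → s
d(3)−k(10): -7≡19 → t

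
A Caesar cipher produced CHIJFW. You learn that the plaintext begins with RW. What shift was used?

11

From the crib: C(2)−R(17)=-15≡11, so the shift is 11.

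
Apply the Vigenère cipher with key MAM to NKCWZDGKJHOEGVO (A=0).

ZKOIZPSKVTOQSVA

Repeat the key across the message: MAMMAMMAMMAMMAM
N(13)+M(12): 25 → Z
K(10)+A(0): 10 → K
C(2)+M(12): 14 → O
W(22)+M(12): 34≡8 → I
Z(25)+A(0): 25 → Z
D(3)+M(12): 15 → P
G(6)+M(12): 18 → S
K(10)+A(0): 10 → K
J(9)+M(12): 21 → V
H(7)+M(12): 19 → T
O(14)+A(0): 14 → O
E(4)+M(12): 16 → Q
G(6)+M(12): 18 → S
V(21)+A(0): 21 → V
O(14)+M(12): 26≡0 → A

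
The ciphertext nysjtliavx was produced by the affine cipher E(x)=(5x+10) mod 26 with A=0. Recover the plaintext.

limfhvkyxn

The inverse of 5 mod 26 is 21, since 5·21=105≡1. Apply D(y)=21·(y−10) mod 26:
n(13): 21·(13−10)=63≡11 → l
y(24): 21·(24−10)=294≡8 → i
s(18): 21·(18−10)=168≡12 → m
j(9): 21·(9−10)=-21≡5 → f
t(19): 21·(19−10)=189≡7 → h
l(11): 21·(11−10)=21 → v
i(8): 21·(8−10)=-42≡10 → k
a(0): 21·(0−10)=-210≡24 → y
v(21): 21·(21−10)=231≡23 → x
x(23): 21·(23−10)=273≡13 → n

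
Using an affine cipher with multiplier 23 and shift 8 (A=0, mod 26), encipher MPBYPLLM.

YPFOPBBY

M(12): 23·12+8=284≡24 → Y
P(15): 23·15+8=353≡15 → P
B(1): 23·1+8=31≡5 → F
Y(24): 23·24+8=560≡14 → O
P(15): 23·15+8=353≡15 → P
L(11): 23·11+8=261≡1 → B
L(11): 23·11+8=261≡1 → B
M(12): 23·12+8=284≡24 → Y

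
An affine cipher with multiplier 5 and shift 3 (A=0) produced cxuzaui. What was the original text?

The inverse of 5 mod 26 is 21, since 5·21=105≡1. Apply D(y)=21·(y−3) mod 26:
c(2): 21·(2−3)=-21≡5 → f
x(23): 21·(23−3)=420≡4 → e
u(20): 21·(20−3)=357≡19 → t
z(25): 21·(25−3)=462≡20 → u
a(0): 21·(0−3)=-63≡15 → p
u(20): 21·(20−3)=357≡19 → t
i(8): 21·(8−3)=105≡1 → b

fetuptb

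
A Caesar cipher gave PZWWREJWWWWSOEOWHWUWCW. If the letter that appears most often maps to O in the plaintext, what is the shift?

8

The most frequent ciphertext letter is W (appears 10 times).
W is position 22; O is position 14.
Shift = 8.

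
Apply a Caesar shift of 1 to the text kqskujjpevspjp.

k(10): 10+1=11 → l
q(16): 16+1=17 → r
s(18): 18+1=19 → t
k(10): 10+1=11 → l
u(20): 20+1=21 → v
j(9): 9+1=10 → k
j(9): 9+1=10 → k
p(15): 15+1=16 → q
e(4): 4+1=5 → f
v(21): 21+1=22 → w
s(18): 18+1=19 → t
p(15): 15+1=16 → q
j(9): 9+1=10 → k
p(15): 15+1=16 → q

lrtlvkkqfwtqkq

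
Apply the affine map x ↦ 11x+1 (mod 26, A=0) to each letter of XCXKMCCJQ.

UXUHDXXWV

X(23): 11·23+1=254≡20 → U
C(2): 11·2+1=23 → X
X(23): 11·23+1=254≡20 → U
K(10): 11·10+1=111≡7 → H
M(12): 11·12+1=133≡3 → D
C(2): 11·2+1=23 → X
C(2): 11·2+1=23 → X
J(9): 11·9+1=100≡22 → W
Q(16): 11·16+1=177≡21 → V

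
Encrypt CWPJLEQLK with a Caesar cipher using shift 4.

GATNPIUPO

C(2): 2+4=6 → G
W(22): 22+4=26≡0 → A
P(15): 15+4=19 → T
J(9): 9+4=13 → N
L(11): 11+4=15 → P
E(4): 4+4=8 → I
Q(16): 16+4=20 → U
L(11): 11+4=15 → P
K(10): 10+4=14 → O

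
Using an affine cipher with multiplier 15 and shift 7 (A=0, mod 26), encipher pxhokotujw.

yoijbjgvmz

p(15): 15·15+7=232≡24 → y
x(23): 15·23+7=352≡14 → o
h(7): 15·7+7=112≡8 → i
o(14): 15·14+7=217≡9 → j
k(10): 15·10+7=157≡1 → b
o(14): 15·14+7=217≡9 → j
t(19): 15·19+7=292≡6 → g
u(20): 15·20+7=307≡21 → v
j(9): 15·9+7=142≡12 → m
w(22): 15·22+7=337≡25 → z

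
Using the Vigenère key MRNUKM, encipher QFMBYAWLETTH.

CWZVIMICRNDT

Repeat the key across the message: MRNUKMMRNUKM
Q(16)+M(12): 28≡2 → C
F(5)+R(17): 22 → W
M(12)+N(13): 25 → Z
B(1)+U(20): 21 → V
Y(24)+K(10): 34≡8 → I
A(0)+M(12): 12 → M
W(22)+M(12): 34≡8 → I
L(11)+R(17): 28≡2 → C
E(4)+N(13): 17 → R
T(19)+U(20): 39≡13 → N
T(19)+K(10): 29≡3 → D
H(7)+M(12): 19 → T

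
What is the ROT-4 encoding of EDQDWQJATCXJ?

IHUHAUNEXGBN

E(4): 4+4=8 → I
D(3): 3+4=7 → H
Q(16): 16+4=20 → U
D(3): 3+4=7 → H
W(22): 22+4=26≡0 → A
Q(16): 16+4=20 → U
J(9): 9+4=13 → N
A(0): 0+4=4 → E
T(19): 19+4=23 → X
C(2): 2+4=6 → G
X(23): 23+4=27≡1 → B
J(9): 9+4=13 → N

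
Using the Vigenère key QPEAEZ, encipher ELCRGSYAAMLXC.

Repeat the key across the message: QPEAEZQPEAEZQ
E(4)+Q(16): 20 → U
L(11)+P(15): 26≡0 → A
C(2)+E(4): 6 → G
R(17)+A(0): 17 → R
G(6)+E(4): 10 → K
S(18)+Z(25): 43≡17 → R
Y(24)+Q(16): 40≡14 → O
A(0)+P(15): 15 → P
A(0)+E(4): 4 → E
M(12)+A(0): 12 → M
L(11)+E(4): 15 → P
X(23)+Z(25): 48≡22 → W
C(2)+Q(16): 18 → S

UAGRKROPEMPWS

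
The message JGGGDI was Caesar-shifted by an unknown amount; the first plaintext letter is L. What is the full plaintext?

From the crib: J(9)−L(11)=-2≡24, so the shift is 24.
Subtract 24 from each ciphertext letter:
J(9): 9−24=-15≡11 → L
G(6): 6−24=-18≡8 → I
G(6): 6−24=-18≡8 → I
G(6): 6−24=-18≡8 → I
D(3): 3−24=-21≡5 → F
I(8): 8−24=-16≡10 → K

LIIIFK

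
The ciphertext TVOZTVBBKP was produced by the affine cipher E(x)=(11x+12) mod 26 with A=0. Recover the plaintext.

The inverse of 11 mod 26 is 19, since 11·19=209≡1. Apply D(y)=19·(y−12) mod 26:
T(19): 19·(19−12)=133≡3 → D
V(21): 19·(21−12)=171≡15 → P
O(14): 19·(14−12)=38≡12 → M
Z(25): 19·(25−12)=247≡13 → N
T(19): 19·(19−12)=133≡3 → D
V(21): 19·(21−12)=171≡15 → P
B(1): 19·(1−12)=-209≡25 → Z
B(1): 19·(1−12)=-209≡25 → Z
K(10): 19·(10−12)=-38≡14 → O
P(15): 19·(15−12)=57≡5 → F

DPMNDPZZOF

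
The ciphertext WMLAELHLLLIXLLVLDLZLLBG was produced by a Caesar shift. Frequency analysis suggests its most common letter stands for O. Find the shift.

The most frequent ciphertext letter is L (appears 11 times).
L is position 11; O is position 14.
Shift = -3≡23.

23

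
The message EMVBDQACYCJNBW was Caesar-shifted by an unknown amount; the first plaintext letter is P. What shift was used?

15

From the crib: E(4)−P(15)=-11≡15, so the shift is 15.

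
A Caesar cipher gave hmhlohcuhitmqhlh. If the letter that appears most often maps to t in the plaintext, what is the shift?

The most frequent ciphertext letter is h (appears 6 times).
h is position 7; t is position 19.
Shift = -12≡14.

14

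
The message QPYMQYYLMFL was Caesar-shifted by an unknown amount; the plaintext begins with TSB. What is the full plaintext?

From the crib: Q(16)−T(19)=-3≡23, so the shift is 23.
Subtract 23 from each ciphertext letter:
Q(16): 16−23=-7≡19 → T
P(15): 15−23=-8≡18 → S
Y(24): 24−23=1 → B
M(12): 12−23=-11≡15 → P
Q(16): 16−23=-7≡19 → T
Y(24): 24−23=1 → B
Y(24): 24−23=1 → B
L(11): 11−23=-12≡14 → O
M(12): 12−23=-11≡15 → P
F(5): 5−23=-18≡8 → I
L(11): 11−23=-12≡14 → O

TSBPTBBOPIO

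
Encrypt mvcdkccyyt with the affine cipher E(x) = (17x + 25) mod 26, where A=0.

vshynhhrrk

m(12): 17·12+25=229≡21 → v
v(21): 17·21+25=382≡18 → s
c(2): 17·2+25=59≡7 → h
d(3): 17·3+25=76≡24 → y
k(10): 17·10+25=195≡13 → n
c(2): 17·2+25=59≡7 → h
c(2): 17·2+25=59≡7 → h
y(24): 17·24+25=433≡17 → r
y(24): 17·24+25=433≡17 → r
t(19): 17·19+25=348≡10 → k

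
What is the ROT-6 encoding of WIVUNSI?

COBATYO

W(22): 22+6=28≡2 → C
I(8): 8+6=14 → O
V(21): 21+6=27≡1 → B
U(20): 20+6=26≡0 → A
N(13): 13+6=19 → T
S(18): 18+6=24 → Y
I(8): 8+6=14 → O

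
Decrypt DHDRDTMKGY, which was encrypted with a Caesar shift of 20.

D(3): 3−20=-17≡9 → J
H(7): 7−20=-13≡13 → N
D(3): 3−20=-17≡9 → J
R(17): 17−20=-3≡23 → X
D(3): 3−20=-17≡9 → J
T(19): 19−20=-1≡25 → Z
M(12): 12−20=-8≡18 → S
K(10): 10−20=-10≡16 → Q
G(6): 6−20=-14≡12 → M
Y(24): 24−20=4 → E

JNJXJZSQME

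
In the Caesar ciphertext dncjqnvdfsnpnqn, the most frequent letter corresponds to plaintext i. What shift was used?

5

The most frequent ciphertext letter is n (appears 5 times).
n is position 13; i is position 8.
Shift = 5.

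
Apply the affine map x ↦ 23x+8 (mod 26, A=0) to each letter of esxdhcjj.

wgrznchh

e(4): 23·4+8=100≡22 → w
s(18): 23·18+8=422≡6 → g
x(23): 23·23+8=537≡17 → r
d(3): 23·3+8=77≡25 → z
h(7): 23·7+8=169≡13 → n
c(2): 23·2+8=54≡2 → c
j(9): 23·9+8=215≡7 → h
j(9): 23·9+8=215≡7 → h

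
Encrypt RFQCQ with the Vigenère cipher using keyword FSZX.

WXPZV

Repeat the key across the message: FSZXF
R(17)+F(5): 22 → W
F(5)+S(18): 23 → X
Q(16)+Z(25): 41≡15 → P
C(2)+X(23): 25 → Z
Q(16)+F(5): 21 → V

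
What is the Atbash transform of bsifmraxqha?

b(1) → y(24)
s(18) → h(7)
i(8) → r(17)
f(5) → u(20)
m(12) → n(13)
r(17) → i(8)
a(0) → z(25)
x(23) → c(2)
q(16) → j(9)
h(7) → s(18)
a(0) → z(25)

yhrunizcjsz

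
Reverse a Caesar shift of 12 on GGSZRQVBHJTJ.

UUGNFEJPVXHX

G(6): 6−12=-6≡20 → U
G(6): 6−12=-6≡20 → U
S(18): 18−12=6 → G
Z(25): 25−12=13 → N
R(17): 17−12=5 → F
Q(16): 16−12=4 → E
V(21): 21−12=9 → J
B(1): 1−12=-11≡15 → P
H(7): 7−12=-5≡21 → V
J(9): 9−12=-3≡23 → X
T(19): 19−12=7 → H
J(9): 9−12=-3≡23 → X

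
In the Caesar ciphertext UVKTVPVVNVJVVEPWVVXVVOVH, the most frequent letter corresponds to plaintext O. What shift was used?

The most frequent ciphertext letter is V (appears 12 times).
V is position 21; O is position 14.
Shift = 7.

7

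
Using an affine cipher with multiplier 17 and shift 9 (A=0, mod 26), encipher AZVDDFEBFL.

JSCIIQZAQO

A(0): 17·0+9=9 → J
Z(25): 17·25+9=434≡18 → S
V(21): 17·21+9=366≡2 → C
D(3): 17·3+9=60≡8 → I
D(3): 17·3+9=60≡8 → I
F(5): 17·5+9=94≡16 → Q
E(4): 17·4+9=77≡25 → Z
B(1): 17·1+9=26≡0 → A
F(5): 17·5+9=94≡16 → Q
L(11): 17·11+9=196≡14 → O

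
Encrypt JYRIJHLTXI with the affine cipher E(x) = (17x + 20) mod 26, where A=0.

RMXARJZFVA

J(9): 17·9+20=173≡17 → R
Y(24): 17·24+20=428≡12 → M
R(17): 17·17+20=309≡23 → X
I(8): 17·8+20=156≡0 → A
J(9): 17·9+20=173≡17 → R
H(7): 17·7+20=139≡9 → J
L(11): 17·11+20=207≡25 → Z
T(19): 17·19+20=343≡5 → F
X(23): 17·23+20=411≡21 → V
I(8): 17·8+20=156≡0 → A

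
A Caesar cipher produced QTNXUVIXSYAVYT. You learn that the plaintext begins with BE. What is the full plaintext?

BEYIFGTIDJLGJE

From the crib: Q(16)−B(1)=15, so the shift is 15.
Subtract 15 from each ciphertext letter:
Q(16): 16−15=1 → B
T(19): 19−15=4 → E
N(13): 13−15=-2≡24 → Y
X(23): 23−15=8 → I
U(20): 20−15=5 → F
V(21): 21−15=6 → G
I(8): 8−15=-7≡19 → T
X(23): 23−15=8 → I
S(18): 18−15=3 → D
Y(24): 24−15=9 → J
A(0): 0−15=-15≡11 → L
V(21): 21−15=6 → G
Y(24): 24−15=9 → J
T(19): 19−15=4 → E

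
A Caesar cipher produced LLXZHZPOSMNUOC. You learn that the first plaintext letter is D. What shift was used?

8

From the crib: L(11)−D(3)=8, so the shift is 8.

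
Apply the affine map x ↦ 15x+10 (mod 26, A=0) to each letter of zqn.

vqx

z(25): 15·25+10=385≡21 → v
q(16): 15·16+10=250≡16 → q
n(13): 15·13+10=205≡23 → x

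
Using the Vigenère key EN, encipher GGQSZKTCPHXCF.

KTUFDXXPTUBPJ

Repeat the key across the message: ENENENENENENE
G(6)+E(4): 10 → K
G(6)+N(13): 19 → T
Q(16)+E(4): 20 → U
S(18)+N(13): 31≡5 → F
Z(25)+E(4): 29≡3 → D
K(10)+N(13): 23 → X
T(19)+E(4): 23 → X
C(2)+N(13): 15 → P
P(15)+E(4): 19 → T
H(7)+N(13): 20 → U
X(23)+E(4): 27≡1 → B
C(2)+N(13): 15 → P
F(5)+E(4): 9 → J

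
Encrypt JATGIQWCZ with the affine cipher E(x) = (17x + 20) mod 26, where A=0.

J(9): 17·9+20=173≡17 → R
A(0): 17·0+20=20 → U
T(19): 17·19+20=343≡5 → F
G(6): 17·6+20=122≡18 → S
I(8): 17·8+20=156≡0 → A
Q(16): 17·16+20=292≡6 → G
W(22): 17·22+20=394≡4 → E
C(2): 17·2+20=54≡2 → C
Z(25): 17·25+20=445≡3 → D

RUFSAGECD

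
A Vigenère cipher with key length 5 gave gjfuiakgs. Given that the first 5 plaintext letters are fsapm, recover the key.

brffw

Subtract each crib letter from the matching ciphertext letter (mod 26):
g(6)−f(5)=1 → b
j(9)−s(18)=-9≡17 → r
f(5)−a(0)=5 → f
u(20)−p(15)=5 → f
i(8)−m(12)=-4≡22 → w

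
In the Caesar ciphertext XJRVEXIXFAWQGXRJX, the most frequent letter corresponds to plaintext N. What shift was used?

The most frequent ciphertext letter is X (appears 5 times).
X is position 23; N is position 13.
Shift = 10.

10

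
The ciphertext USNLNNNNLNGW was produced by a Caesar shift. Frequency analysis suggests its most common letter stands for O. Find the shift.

The most frequent ciphertext letter is N (appears 6 times).
N is position 13; O is position 14.
Shift = -1≡25.

25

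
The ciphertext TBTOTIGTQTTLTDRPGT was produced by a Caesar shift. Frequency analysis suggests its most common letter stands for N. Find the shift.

6

The most frequent ciphertext letter is T (appears 8 times).
T is position 19; N is position 13.
Shift = 6.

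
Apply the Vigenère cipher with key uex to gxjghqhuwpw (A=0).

abgalnbytja

Repeat the key across the message: uexuexuexue
g(6)+u(20): 26≡0 → a
x(23)+e(4): 27≡1 → b
j(9)+x(23): 32≡6 → g
g(6)+u(20): 26≡0 → a
h(7)+e(4): 11 → l
q(16)+x(23): 39≡13 → n
h(7)+u(20): 27≡1 → b
u(20)+e(4): 24 → y
w(22)+x(23): 45≡19 → t
p(15)+u(20): 35≡9 → j
w(22)+e(4): 26≡0 → a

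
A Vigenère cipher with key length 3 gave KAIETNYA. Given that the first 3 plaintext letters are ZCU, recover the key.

Subtract each crib letter from the matching ciphertext letter (mod 26):
K(10)−Z(25)=-15≡11 → L
A(0)−C(2)=-2≡24 → Y
I(8)−U(20)=-12≡14 → O

LYO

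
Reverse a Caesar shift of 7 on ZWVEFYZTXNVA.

Z(25): 25−7=18 → S
W(22): 22−7=15 → P
V(21): 21−7=14 → O
E(4): 4−7=-3≡23 → X
F(5): 5−7=-2≡24 → Y
Y(24): 24−7=17 → R
Z(25): 25−7=18 → S
T(19): 19−7=12 → M
X(23): 23−7=16 → Q
N(13): 13−7=6 → G
V(21): 21−7=14 → O
A(0): 0−7=-7≡19 → T

SPOXYRSMQGOT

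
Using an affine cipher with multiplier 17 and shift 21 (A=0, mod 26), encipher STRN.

PGYI

S(18): 17·18+21=327≡15 → P
T(19): 17·19+21=344≡6 → G
R(17): 17·17+21=310≡24 → Y
N(13): 17·13+21=242≡8 → I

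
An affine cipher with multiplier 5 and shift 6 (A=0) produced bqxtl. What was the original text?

The inverse of 5 mod 26 is 21, since 5·21=105≡1. Apply D(y)=21·(y−6) mod 26:
b(1): 21·(1−6)=-105≡25 → z
q(16): 21·(16−6)=210≡2 → c
x(23): 21·(23−6)=357≡19 → t
t(19): 21·(19−6)=273≡13 → n
l(11): 21·(11−6)=105≡1 → b

zctnb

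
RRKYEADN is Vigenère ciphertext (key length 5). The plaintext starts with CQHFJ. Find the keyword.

PBDTV

Subtract each crib letter from the matching ciphertext letter (mod 26):
R(17)−C(2)=15 → P
R(17)−Q(16)=1 → B
K(10)−H(7)=3 → D
Y(24)−F(5)=19 → T
E(4)−J(9)=-5≡21 → V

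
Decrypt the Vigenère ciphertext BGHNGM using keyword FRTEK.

Repeat the key across the ciphertext: FRTEKF
B(1)−F(5): -4≡22 → W
G(6)−R(17): -11≡15 → P
H(7)−T(19): -12≡14 → O
N(13)−E(4): 9 → J
G(6)−K(10): -4≡22 → W
M(12)−F(5): 7 → H

WPOJWH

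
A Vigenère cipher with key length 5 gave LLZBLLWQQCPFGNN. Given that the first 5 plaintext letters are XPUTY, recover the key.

OWFIN

Subtract each crib letter from the matching ciphertext letter (mod 26):
L(11)−X(23)=-12≡14 → O
L(11)−P(15)=-4≡22 → W
Z(25)−U(20)=5 → F
B(1)−T(19)=-18≡8 → I
L(11)−Y(24)=-13≡13 → N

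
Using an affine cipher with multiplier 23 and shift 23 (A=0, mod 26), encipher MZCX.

NARG

M(12): 23·12+23=299≡13 → N
Z(25): 23·25+23=598≡0 → A
C(2): 23·2+23=69≡17 → R
X(23): 23·23+23=552≡6 → G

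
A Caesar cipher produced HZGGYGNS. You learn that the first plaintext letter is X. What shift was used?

From the crib: H(7)−X(23)=-16≡10, so the shift is 10.

10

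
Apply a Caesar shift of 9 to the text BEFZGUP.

B(1): 1+9=10 → K
E(4): 4+9=13 → N
F(5): 5+9=14 → O
Z(25): 25+9=34≡8 → I
G(6): 6+9=15 → P
U(20): 20+9=29≡3 → D
P(15): 15+9=24 → Y

KNOIPDY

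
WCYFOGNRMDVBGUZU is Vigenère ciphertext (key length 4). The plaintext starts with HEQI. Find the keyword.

PYIX

Subtract each crib letter from the matching ciphertext letter (mod 26):
W(22)−H(7)=15 → P
C(2)−E(4)=-2≡24 → Y
Y(24)−Q(16)=8 → I
F(5)−I(8)=-3≡23 → X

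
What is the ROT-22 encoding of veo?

v(21): 21+22=43≡17 → r
e(4): 4+22=26≡0 → a
o(14): 14+22=36≡10 → k

rak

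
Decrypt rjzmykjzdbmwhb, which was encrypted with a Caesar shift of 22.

vndqcondhfqalf

r(17): 17−22=-5≡21 → v
j(9): 9−22=-13≡13 → n
z(25): 25−22=3 → d
m(12): 12−22=-10≡16 → q
y(24): 24−22=2 → c
k(10): 10−22=-12≡14 → o
j(9): 9−22=-13≡13 → n
z(25): 25−22=3 → d
d(3): 3−22=-19≡7 → h
b(1): 1−22=-21≡5 → f
m(12): 12−22=-10≡16 → q
w(22): 22−22=0 → a
h(7): 7−22=-15≡11 → l
b(1): 1−22=-21≡5 → f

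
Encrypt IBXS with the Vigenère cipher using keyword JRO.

Repeat the key across the message: JROJ
I(8)+J(9): 17 → R
B(1)+R(17): 18 → S
X(23)+O(14): 37≡11 → L
S(18)+J(9): 27≡1 → B

RSLB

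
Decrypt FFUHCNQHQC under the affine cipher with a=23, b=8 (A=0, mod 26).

BBWJCHGJGC

The inverse of 23 mod 26 is 17, since 23·17=391≡1. Apply D(y)=17·(y−8) mod 26:
F(5): 17·(5−8)=-51≡1 → B
F(5): 17·(5−8)=-51≡1 → B
U(20): 17·(20−8)=204≡22 → W
H(7): 17·(7−8)=-17≡9 → J
C(2): 17·(2−8)=-102≡2 → C
N(13): 17·(13−8)=85≡7 → H
Q(16): 17·(16−8)=136≡6 → G
H(7): 17·(7−8)=-17≡9 → J
Q(16): 17·(16−8)=136≡6 → G
C(2): 17·(2−8)=-102≡2 → C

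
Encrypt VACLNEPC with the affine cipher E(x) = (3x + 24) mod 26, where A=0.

V(21): 3·21+24=87≡9 → J
A(0): 3·0+24=24 → Y
C(2): 3·2+24=30≡4 → E
L(11): 3·11+24=57≡5 → F
N(13): 3·13+24=63≡11 → L
E(4): 3·4+24=36≡10 → K
P(15): 3·15+24=69≡17 → R
C(2): 3·2+24=30≡4 → E

JYEFLKRE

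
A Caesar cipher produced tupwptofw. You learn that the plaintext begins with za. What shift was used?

20

From the crib: t(19)−z(25)=-6≡20, so the shift is 20.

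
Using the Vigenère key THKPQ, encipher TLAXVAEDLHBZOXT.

MSKMLTLNAXUGYMJ

Repeat the key across the message: THKPQTHKPQTHKPQ
T(19)+T(19): 38≡12 → M
L(11)+H(7): 18 → S
A(0)+K(10): 10 → K
X(23)+P(15): 38≡12 → M
V(21)+Q(16): 37≡11 → L
A(0)+T(19): 19 → T
E(4)+H(7): 11 → L
D(3)+K(10): 13 → N
L(11)+P(15): 26≡0 → A
H(7)+Q(16): 23 → X
B(1)+T(19): 20 → U
Z(25)+H(7): 32≡6 → G
O(14)+K(10): 24 → Y
X(23)+P(15): 38≡12 → M
T(19)+Q(16): 35≡9 → J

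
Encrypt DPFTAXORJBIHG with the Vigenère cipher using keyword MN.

Repeat the key across the message: MNMNMNMNMNMNM
D(3)+M(12): 15 → P
P(15)+N(13): 28≡2 → C
F(5)+M(12): 17 → R
T(19)+N(13): 32≡6 → G
A(0)+M(12): 12 → M
X(23)+N(13): 36≡10 → K
O(14)+M(12): 26≡0 → A
R(17)+N(13): 30≡4 → E
J(9)+M(12): 21 → V
B(1)+N(13): 14 → O
I(8)+M(12): 20 → U
H(7)+N(13): 20 → U
G(6)+M(12): 18 → S

PCRGMKAEVOUUS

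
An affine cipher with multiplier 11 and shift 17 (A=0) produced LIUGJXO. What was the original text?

QLFZEKV

The inverse of 11 mod 26 is 19, since 11·19=209≡1. Apply D(y)=19·(y−17) mod 26:
L(11): 19·(11−17)=-114≡16 → Q
I(8): 19·(8−17)=-171≡11 → L
U(20): 19·(20−17)=57≡5 → F
G(6): 19·(6−17)=-209≡25 → Z
J(9): 19·(9−17)=-152≡4 → E
X(23): 19·(23−17)=114≡10 → K
O(14): 19·(14−17)=-57≡21 → V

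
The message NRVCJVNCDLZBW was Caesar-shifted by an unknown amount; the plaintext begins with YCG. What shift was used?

15

From the crib: N(13)−Y(24)=-11≡15, so the shift is 15.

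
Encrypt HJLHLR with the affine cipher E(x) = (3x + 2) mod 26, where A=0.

H(7): 3·7+2=23 → X
J(9): 3·9+2=29≡3 → D
L(11): 3·11+2=35≡9 → J
H(7): 3·7+2=23 → X
L(11): 3·11+2=35≡9 → J
R(17): 3·17+2=53≡1 → B

XDJXJB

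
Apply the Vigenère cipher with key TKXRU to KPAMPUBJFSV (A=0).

Repeat the key across the message: TKXRUTKXRUT
K(10)+T(19): 29≡3 → D
P(15)+K(10): 25 → Z
A(0)+X(23): 23 → X
M(12)+R(17): 29≡3 → D
P(15)+U(20): 35≡9 → J
U(20)+T(19): 39≡13 → N
B(1)+K(10): 11 → L
J(9)+X(23): 32≡6 → G
F(5)+R(17): 22 → W
S(18)+U(20): 38≡12 → M
V(21)+T(19): 40≡14 → O

DZXDJNLGWMO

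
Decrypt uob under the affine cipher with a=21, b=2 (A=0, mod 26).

The inverse of 21 mod 26 is 5, since 21·5=105≡1. Apply D(y)=5·(y−2) mod 26:
u(20): 5·(20−2)=90≡12 → m
o(14): 5·(14−2)=60≡8 → i
b(1): 5·(1−2)=-5≡21 → v

miv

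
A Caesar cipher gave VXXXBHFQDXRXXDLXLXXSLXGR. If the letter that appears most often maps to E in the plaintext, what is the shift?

19

The most frequent ciphertext letter is X (appears 10 times).
X is position 23; E is position 4.
Shift = 19.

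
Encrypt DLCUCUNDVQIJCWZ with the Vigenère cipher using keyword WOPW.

Repeat the key across the message: WOPWWOPWWOPWWOP
D(3)+W(22): 25 → Z
L(11)+O(14): 25 → Z
C(2)+P(15): 17 → R
U(20)+W(22): 42≡16 → Q
C(2)+W(22): 24 → Y
U(20)+O(14): 34≡8 → I
N(13)+P(15): 28≡2 → C
D(3)+W(22): 25 → Z
V(21)+W(22): 43≡17 → R
Q(16)+O(14): 30≡4 → E
I(8)+P(15): 23 → X
J(9)+W(22): 31≡5 → F
C(2)+W(22): 24 → Y
W(22)+O(14): 36≡10 → K
Z(25)+P(15): 40≡14 → O

ZZRQYICZREXFYKO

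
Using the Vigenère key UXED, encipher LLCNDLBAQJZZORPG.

FIGQXIFDKGDCIOTJ

Repeat the key across the message: UXEDUXEDUXEDUXED
L(11)+U(20): 31≡5 → F
L(11)+X(23): 34≡8 → I
C(2)+E(4): 6 → G
N(13)+D(3): 16 → Q
D(3)+U(20): 23 → X
L(11)+X(23): 34≡8 → I
B(1)+E(4): 5 → F
A(0)+D(3): 3 → D
Q(16)+U(20): 36≡10 → K
J(9)+X(23): 32≡6 → G
Z(25)+E(4): 29≡3 → D
Z(25)+D(3): 28≡2 → C
O(14)+U(20): 34≡8 → I
R(17)+X(23): 40≡14 → O
P(15)+E(4): 19 → T
G(6)+D(3): 9 → J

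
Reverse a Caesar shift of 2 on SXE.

QVC

S(18): 18−2=16 → Q
X(23): 23−2=21 → V
E(4): 4−2=2 → C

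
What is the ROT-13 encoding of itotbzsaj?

vgbgomfnw

i(8): 8+13=21 → v
t(19): 19+13=32≡6 → g
o(14): 14+13=27≡1 → b
t(19): 19+13=32≡6 → g
b(1): 1+13=14 → o
z(25): 25+13=38≡12 → m
s(18): 18+13=31≡5 → f
a(0): 0+13=13 → n
j(9): 9+13=22 → w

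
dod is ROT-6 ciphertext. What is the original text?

d(3): 3−6=-3≡23 → x
o(14): 14−6=8 → i
d(3): 3−6=-3≡23 → x

xix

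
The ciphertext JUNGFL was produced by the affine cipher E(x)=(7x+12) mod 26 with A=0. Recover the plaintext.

The inverse of 7 mod 26 is 15, since 7·15=105≡1. Apply D(y)=15·(y−12) mod 26:
J(9): 15·(9−12)=-45≡7 → H
U(20): 15·(20−12)=120≡16 → Q
N(13): 15·(13−12)=15 → P
G(6): 15·(6−12)=-90≡14 → O
F(5): 15·(5−12)=-105≡25 → Z
L(11): 15·(11−12)=-15≡11 → L

HQPOZL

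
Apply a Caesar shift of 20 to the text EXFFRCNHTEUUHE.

YRZZLWHBNYOOBY

E(4): 4+20=24 → Y
X(23): 23+20=43≡17 → R
F(5): 5+20=25 → Z
F(5): 5+20=25 → Z
R(17): 17+20=37≡11 → L
C(2): 2+20=22 → W
N(13): 13+20=33≡7 → H
H(7): 7+20=27≡1 → B
T(19): 19+20=39≡13 → N
E(4): 4+20=24 → Y
U(20): 20+20=40≡14 → O
U(20): 20+20=40≡14 → O
H(7): 7+20=27≡1 → B
E(4): 4+20=24 → Y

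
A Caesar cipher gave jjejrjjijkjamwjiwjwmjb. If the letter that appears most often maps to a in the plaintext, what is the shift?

The most frequent ciphertext letter is j (appears 10 times).
j is position 9; a is position 0.
Shift = 9.

9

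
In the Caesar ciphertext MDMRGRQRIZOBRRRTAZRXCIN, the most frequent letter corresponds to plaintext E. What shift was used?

13

The most frequent ciphertext letter is R (appears 7 times).
R is position 17; E is position 4.
Shift = 13.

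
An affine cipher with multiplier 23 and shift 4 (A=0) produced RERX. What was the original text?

NANL

The inverse of 23 mod 26 is 17, since 23·17=391≡1. Apply D(y)=17·(y−4) mod 26:
R(17): 17·(17−4)=221≡13 → N
E(4): 17·(4−4)=0 → A
R(17): 17·(17−4)=221≡13 → N
X(23): 17·(23−4)=323≡11 → L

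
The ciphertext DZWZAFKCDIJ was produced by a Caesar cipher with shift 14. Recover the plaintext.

PLILMRWOPUV

D(3): 3−14=-11≡15 → P
Z(25): 25−14=11 → L
W(22): 22−14=8 → I
Z(25): 25−14=11 → L
A(0): 0−14=-14≡12 → M
F(5): 5−14=-9≡17 → R
K(10): 10−14=-4≡22 → W
C(2): 2−14=-12≡14 → O
D(3): 3−14=-11≡15 → P
I(8): 8−14=-6≡20 → U
J(9): 9−14=-5≡21 → V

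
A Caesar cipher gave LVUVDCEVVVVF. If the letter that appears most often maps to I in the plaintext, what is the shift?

13

The most frequent ciphertext letter is V (appears 6 times).
V is position 21; I is position 8.
Shift = 13.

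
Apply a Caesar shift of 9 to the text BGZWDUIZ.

KPIFMDRI

B(1): 1+9=10 → K
G(6): 6+9=15 → P
Z(25): 25+9=34≡8 → I
W(22): 22+9=31≡5 → F
D(3): 3+9=12 → M
U(20): 20+9=29≡3 → D
I(8): 8+9=17 → R
Z(25): 25+9=34≡8 → I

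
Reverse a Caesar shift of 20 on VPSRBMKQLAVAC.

V(21): 21−20=1 → B
P(15): 15−20=-5≡21 → V
S(18): 18−20=-2≡24 → Y
R(17): 17−20=-3≡23 → X
B(1): 1−20=-19≡7 → H
M(12): 12−20=-8≡18 → S
K(10): 10−20=-10≡16 → Q
Q(16): 16−20=-4≡22 → W
L(11): 11−20=-9≡17 → R
A(0): 0−20=-20≡6 → G
V(21): 21−20=1 → B
A(0): 0−20=-20≡6 → G
C(2): 2−20=-18≡8 → I

BVYXHSQWRGBGI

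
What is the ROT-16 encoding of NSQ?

N(13): 13+16=29≡3 → D
S(18): 18+16=34≡8 → I
Q(16): 16+16=32≡6 → G

DIG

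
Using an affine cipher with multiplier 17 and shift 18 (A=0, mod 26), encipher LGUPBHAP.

L(11): 17·11+18=205≡23 → X
G(6): 17·6+18=120≡16 → Q
U(20): 17·20+18=358≡20 → U
P(15): 17·15+18=273≡13 → N
B(1): 17·1+18=35≡9 → J
H(7): 17·7+18=137≡7 → H
A(0): 17·0+18=18 → S
P(15): 17·15+18=273≡13 → N

XQUNJHSN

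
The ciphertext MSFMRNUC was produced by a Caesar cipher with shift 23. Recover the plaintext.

PVIPUQXF

M(12): 12−23=-11≡15 → P
S(18): 18−23=-5≡21 → V
F(5): 5−23=-18≡8 → I
M(12): 12−23=-11≡15 → P
R(17): 17−23=-6≡20 → U
N(13): 13−23=-10≡16 → Q
U(20): 20−23=-3≡23 → X
C(2): 2−23=-21≡5 → F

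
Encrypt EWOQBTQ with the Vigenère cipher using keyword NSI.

Repeat the key across the message: NSINSIN
E(4)+N(13): 17 → R
W(22)+S(18): 40≡14 → O
O(14)+I(8): 22 → W
Q(16)+N(13): 29≡3 → D
B(1)+S(18): 19 → T
T(19)+I(8): 27≡1 → B
Q(16)+N(13): 29≡3 → D

ROWDTBD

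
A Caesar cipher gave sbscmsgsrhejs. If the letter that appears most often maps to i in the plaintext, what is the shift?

The most frequent ciphertext letter is s (appears 5 times).
s is position 18; i is position 8.
Shift = 10.

10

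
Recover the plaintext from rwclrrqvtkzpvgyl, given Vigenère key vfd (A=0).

Repeat the key across the ciphertext: vfdvfdvfdvfdvfdv
r(17)−v(21): -4≡22 → w
w(22)−f(5): 17 → r
c(2)−d(3): -1≡25 → z
l(11)−v(21): -10≡16 → q
r(17)−f(5): 12 → m
r(17)−d(3): 14 → o
q(16)−v(21): -5≡21 → v
v(21)−f(5): 16 → q
t(19)−d(3): 16 → q
k(10)−v(21): -11≡15 → p
z(25)−f(5): 20 → u
p(15)−d(3): 12 → m
v(21)−v(21): 0 → a
g(6)−f(5): 1 → b
y(24)−d(3): 21 → v
l(11)−v(21): -10≡16 → q

wrzqmovqqpumabvq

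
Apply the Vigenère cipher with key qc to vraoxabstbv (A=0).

Repeat the key across the message: qcqcqcqcqcq
v(21)+q(16): 37≡11 → l
r(17)+c(2): 19 → t
a(0)+q(16): 16 → q
o(14)+c(2): 16 → q
x(23)+q(16): 39≡13 → n
a(0)+c(2): 2 → c
b(1)+q(16): 17 → r
s(18)+c(2): 20 → u
t(19)+q(16): 35≡9 → j
b(1)+c(2): 3 → d
v(21)+q(16): 37≡11 → l

ltqqncrujdl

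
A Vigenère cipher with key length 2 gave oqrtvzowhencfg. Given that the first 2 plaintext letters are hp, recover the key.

Subtract each crib letter from the matching ciphertext letter (mod 26):
o(14)−h(7)=7 → h
q(16)−p(15)=1 → b

hb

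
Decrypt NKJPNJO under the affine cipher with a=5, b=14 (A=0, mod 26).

The inverse of 5 mod 26 is 21, since 5·21=105≡1. Apply D(y)=21·(y−14) mod 26:
N(13): 21·(13−14)=-21≡5 → F
K(10): 21·(10−14)=-84≡20 → U
J(9): 21·(9−14)=-105≡25 → Z
P(15): 21·(15−14)=21 → V
N(13): 21·(13−14)=-21≡5 → F
J(9): 21·(9−14)=-105≡25 → Z
O(14): 21·(14−14)=0 → A

FUZVFZA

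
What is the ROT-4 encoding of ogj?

o(14): 14+4=18 → s
g(6): 6+4=10 → k
j(9): 9+4=13 → n

skn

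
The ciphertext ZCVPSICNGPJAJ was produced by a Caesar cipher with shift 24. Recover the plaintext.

Z(25): 25−24=1 → B
C(2): 2−24=-22≡4 → E
V(21): 21−24=-3≡23 → X
P(15): 15−24=-9≡17 → R
S(18): 18−24=-6≡20 → U
I(8): 8−24=-16≡10 → K
C(2): 2−24=-22≡4 → E
N(13): 13−24=-11≡15 → P
G(6): 6−24=-18≡8 → I
P(15): 15−24=-9≡17 → R
J(9): 9−24=-15≡11 → L
A(0): 0−24=-24≡2 → C
J(9): 9−24=-15≡11 → L

BEXRUKEPIRLCL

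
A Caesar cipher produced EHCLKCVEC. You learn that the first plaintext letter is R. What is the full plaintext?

RUPYXPIRP

From the crib: E(4)−R(17)=-13≡13, so the shift is 13.
Subtract 13 from each ciphertext letter:
E(4): 4−13=-9≡17 → R
H(7): 7−13=-6≡20 → U
C(2): 2−13=-11≡15 → P
L(11): 11−13=-2≡24 → Y
K(10): 10−13=-3≡23 → X
C(2): 2−13=-11≡15 → P
V(21): 21−13=8 → I
E(4): 4−13=-9≡17 → R
C(2): 2−13=-11≡15 → P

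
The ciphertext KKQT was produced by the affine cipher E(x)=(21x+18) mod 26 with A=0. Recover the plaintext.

The inverse of 21 mod 26 is 5, since 21·5=105≡1. Apply D(y)=5·(y−18) mod 26:
K(10): 5·(10−18)=-40≡12 → M
K(10): 5·(10−18)=-40≡12 → M
Q(16): 5·(16−18)=-10≡16 → Q
T(19): 5·(19−18)=5 → F

MMQF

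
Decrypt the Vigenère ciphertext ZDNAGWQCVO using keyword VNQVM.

Repeat the key across the ciphertext: VNQVMVNQVM
Z(25)−V(21): 4 → E
D(3)−N(13): -10≡16 → Q
N(13)−Q(16): -3≡23 → X
A(0)−V(21): -21≡5 → F
G(6)−M(12): -6≡20 → U
W(22)−V(21): 1 → B
Q(16)−N(13): 3 → D
C(2)−Q(16): -14≡12 → M
V(21)−V(21): 0 → A
O(14)−M(12): 2 → C

EQXFUBDMAC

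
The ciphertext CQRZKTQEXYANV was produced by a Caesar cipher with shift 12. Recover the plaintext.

C(2): 2−12=-10≡16 → Q
Q(16): 16−12=4 → E
R(17): 17−12=5 → F
Z(25): 25−12=13 → N
K(10): 10−12=-2≡24 → Y
T(19): 19−12=7 → H
Q(16): 16−12=4 → E
E(4): 4−12=-8≡18 → S
X(23): 23−12=11 → L
Y(24): 24−12=12 → M
A(0): 0−12=-12≡14 → O
N(13): 13−12=1 → B
V(21): 21−12=9 → J

QEFNYHESLMOBJ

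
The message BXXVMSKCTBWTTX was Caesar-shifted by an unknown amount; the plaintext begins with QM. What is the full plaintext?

QMMKBHZRIQLIIM

From the crib: B(1)−Q(16)=-15≡11, so the shift is 11.
Subtract 11 from each ciphertext letter:
B(1): 1−11=-10≡16 → Q
X(23): 23−11=12 → M
X(23): 23−11=12 → M
V(21): 21−11=10 → K
M(12): 12−11=1 → B
S(18): 18−11=7 → H
K(10): 10−11=-1≡25 → Z
C(2): 2−11=-9≡17 → R
T(19): 19−11=8 → I
B(1): 1−11=-10≡16 → Q
W(22): 22−11=11 → L
T(19): 19−11=8 → I
T(19): 19−11=8 → I
X(23): 23−11=12 → M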